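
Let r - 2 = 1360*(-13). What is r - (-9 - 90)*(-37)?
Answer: -21341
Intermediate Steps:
r = -17678 (r = 2 + 1360*(-13) = 2 - 17680 = -17678)
r - (-9 - 90)*(-37) = -17678 - (-9 - 90)*(-37) = -17678 - (-99)*(-37) = -17678 - 1*3663 = -17678 - 3663 = -21341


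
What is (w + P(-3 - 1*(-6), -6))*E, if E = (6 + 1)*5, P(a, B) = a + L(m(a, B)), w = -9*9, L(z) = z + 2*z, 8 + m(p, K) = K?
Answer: -4200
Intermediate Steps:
m(p, K) = -8 + K
L(z) = 3*z
w = -81
P(a, B) = -24 + a + 3*B (P(a, B) = a + 3*(-8 + B) = a + (-24 + 3*B) = -24 + a + 3*B)
E = 35 (E = 7*5 = 35)
(w + P(-3 - 1*(-6), -6))*E = (-81 + (-24 + (-3 - 1*(-6)) + 3*(-6)))*35 = (-81 + (-24 + (-3 + 6) - 18))*35 = (-81 + (-24 + 3 - 18))*35 = (-81 - 39)*35 = -120*35 = -4200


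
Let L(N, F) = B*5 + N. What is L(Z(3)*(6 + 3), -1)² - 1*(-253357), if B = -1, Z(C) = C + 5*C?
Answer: 278006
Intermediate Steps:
Z(C) = 6*C
L(N, F) = -5 + N (L(N, F) = -1*5 + N = -5 + N)
L(Z(3)*(6 + 3), -1)² - 1*(-253357) = (-5 + (6*3)*(6 + 3))² - 1*(-253357) = (-5 + 18*9)² + 253357 = (-5 + 162)² + 253357 = 157² + 253357 = 24649 + 253357 = 278006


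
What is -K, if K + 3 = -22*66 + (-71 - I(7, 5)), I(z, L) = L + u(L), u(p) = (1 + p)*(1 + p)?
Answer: 1567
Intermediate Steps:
u(p) = (1 + p)**2
I(z, L) = L + (1 + L)**2
K = -1567 (K = -3 + (-22*66 + (-71 - (5 + (1 + 5)**2))) = -3 + (-1452 + (-71 - (5 + 6**2))) = -3 + (-1452 + (-71 - (5 + 36))) = -3 + (-1452 + (-71 - 1*41)) = -3 + (-1452 + (-71 - 41)) = -3 + (-1452 - 112) = -3 - 1564 = -1567)
-K = -1*(-1567) = 1567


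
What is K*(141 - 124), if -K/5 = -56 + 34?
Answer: 1870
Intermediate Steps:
K = 110 (K = -5*(-56 + 34) = -5*(-22) = 110)
K*(141 - 124) = 110*(141 - 124) = 110*17 = 1870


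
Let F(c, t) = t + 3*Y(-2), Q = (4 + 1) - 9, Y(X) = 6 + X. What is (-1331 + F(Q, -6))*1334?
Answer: -1767550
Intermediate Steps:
Q = -4 (Q = 5 - 9 = -4)
F(c, t) = 12 + t (F(c, t) = t + 3*(6 - 2) = t + 3*4 = t + 12 = 12 + t)
(-1331 + F(Q, -6))*1334 = (-1331 + (12 - 6))*1334 = (-1331 + 6)*1334 = -1325*1334 = -1767550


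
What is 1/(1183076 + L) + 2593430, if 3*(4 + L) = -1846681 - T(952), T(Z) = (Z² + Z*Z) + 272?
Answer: 286172033347/110345 ≈ 2.5934e+6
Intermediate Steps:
T(Z) = 272 + 2*Z² (T(Z) = (Z² + Z²) + 272 = 2*Z² + 272 = 272 + 2*Z²)
L = -3659573/3 (L = -4 + (-1846681 - (272 + 2*952²))/3 = -4 + (-1846681 - (272 + 2*906304))/3 = -4 + (-1846681 - (272 + 1812608))/3 = -4 + (-1846681 - 1*1812880)/3 = -4 + (-1846681 - 1812880)/3 = -4 + (⅓)*(-3659561) = -4 - 3659561/3 = -3659573/3 ≈ -1.2199e+6)
1/(1183076 + L) + 2593430 = 1/(1183076 - 3659573/3) + 2593430 = 1/(-110345/3) + 2593430 = -3/110345 + 2593430 = 286172033347/110345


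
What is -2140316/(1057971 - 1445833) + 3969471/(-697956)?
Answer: -7626761151/45118435012 ≈ -0.16904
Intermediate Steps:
-2140316/(1057971 - 1445833) + 3969471/(-697956) = -2140316/(-387862) + 3969471*(-1/697956) = -2140316*(-1/387862) - 1323157/232652 = 1070158/193931 - 1323157/232652 = -7626761151/45118435012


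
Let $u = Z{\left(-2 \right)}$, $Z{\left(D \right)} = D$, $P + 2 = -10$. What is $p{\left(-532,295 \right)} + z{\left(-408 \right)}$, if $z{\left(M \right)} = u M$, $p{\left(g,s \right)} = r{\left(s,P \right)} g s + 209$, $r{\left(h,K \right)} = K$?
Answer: $1884305$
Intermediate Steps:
$P = -12$ ($P = -2 - 10 = -12$)
$u = -2$
$p{\left(g,s \right)} = 209 - 12 g s$ ($p{\left(g,s \right)} = - 12 g s + 209 = 209 - 12 g s$)
$z{\left(M \right)} = - 2 M$
$p{\left(-532,295 \right)} + z{\left(-408 \right)} = \left(209 - \left(-6384\right) 295\right) - -816 = \left(209 + 1883280\right) + 816 = 1883489 + 816 = 1884305$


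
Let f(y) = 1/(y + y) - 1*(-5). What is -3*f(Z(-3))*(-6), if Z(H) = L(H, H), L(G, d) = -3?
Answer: 87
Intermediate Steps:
Z(H) = -3
f(y) = 5 + 1/(2*y) (f(y) = 1/(2*y) + 5 = 5 + 1/(2*y))
-3*f(Z(-3))*(-6) = -3*(5 + (½)/(-3))*(-6) = -3*(5 + (½)*(-⅓))*(-6) = -3*(5 - ⅙)*(-6) = -3*29/6*(-6) = -29/2*(-6) = 87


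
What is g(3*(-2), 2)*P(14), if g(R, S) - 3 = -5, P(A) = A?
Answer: -28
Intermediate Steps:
g(R, S) = -2 (g(R, S) = 3 - 5 = -2)
g(3*(-2), 2)*P(14) = -2*14 = -28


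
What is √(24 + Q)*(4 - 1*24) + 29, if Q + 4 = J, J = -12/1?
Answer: 29 - 40*√2 ≈ -27.569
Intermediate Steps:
J = -12 (J = -12*1 = -12)
Q = -16 (Q = -4 - 12 = -16)
√(24 + Q)*(4 - 1*24) + 29 = √(24 - 16)*(4 - 1*24) + 29 = √8*(4 - 24) + 29 = (2*√2)*(-20) + 29 = -40*√2 + 29 = 29 - 40*√2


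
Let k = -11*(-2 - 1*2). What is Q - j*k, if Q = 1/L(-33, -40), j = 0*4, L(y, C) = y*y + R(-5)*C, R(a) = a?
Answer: 1/1289 ≈ 0.00077580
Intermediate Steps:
L(y, C) = y² - 5*C (L(y, C) = y*y - 5*C = y² - 5*C)
j = 0
k = 44 (k = -11*(-2 - 2) = -11*(-4) = 44)
Q = 1/1289 (Q = 1/((-33)² - 5*(-40)) = 1/(1089 + 200) = 1/1289 ≈ 0.00077580)
Q - j*k = 1/1289 - 0*44 = 1/1289 - 1*0 = 1/1289 + 0 = 1/1289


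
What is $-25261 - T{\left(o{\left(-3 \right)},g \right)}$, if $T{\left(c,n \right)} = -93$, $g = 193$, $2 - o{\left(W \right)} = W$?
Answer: $-25168$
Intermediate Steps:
$o{\left(W \right)} = 2 - W$
$-25261 - T{\left(o{\left(-3 \right)},g \right)} = -25261 - -93 = -25261 + 93 = -25168$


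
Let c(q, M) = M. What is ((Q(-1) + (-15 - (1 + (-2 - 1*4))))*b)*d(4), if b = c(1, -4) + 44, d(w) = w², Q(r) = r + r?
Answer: -7680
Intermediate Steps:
Q(r) = 2*r
b = 40 (b = -4 + 44 = 40)
((Q(-1) + (-15 - (1 + (-2 - 1*4))))*b)*d(4) = ((2*(-1) + (-15 - (1 + (-2 - 1*4))))*40)*4² = ((-2 + (-15 - (1 + (-2 - 4))))*40)*16 = ((-2 + (-15 - (1 - 6)))*40)*16 = ((-2 + (-15 - 1*(-5)))*40)*16 = ((-2 + (-15 + 5))*40)*16 = ((-2 - 10)*40)*16 = -12*40*16 = -480*16 = -7680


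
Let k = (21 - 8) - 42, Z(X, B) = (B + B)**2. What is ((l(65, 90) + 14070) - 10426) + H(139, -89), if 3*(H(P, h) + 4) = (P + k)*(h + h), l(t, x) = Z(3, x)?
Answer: 88540/3 ≈ 29513.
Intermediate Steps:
Z(X, B) = 4*B**2 (Z(X, B) = (2*B)**2 = 4*B**2)
k = -29 (k = 13 - 42 = -29)
l(t, x) = 4*x**2
H(P, h) = -4 + 2*h*(-29 + P)/3 (H(P, h) = -4 + ((P - 29)*(h + h))/3 = -4 + ((-29 + P)*(2*h))/3 = -4 + (2*h*(-29 + P))/3 = -4 + 2*h*(-29 + P)/3)
((l(65, 90) + 14070) - 10426) + H(139, -89) = ((4*90**2 + 14070) - 10426) + (-4 - 58/3*(-89) + (2/3)*139*(-89)) = ((4*8100 + 14070) - 10426) + (-4 + 5162/3 - 24742/3) = ((32400 + 14070) - 10426) - 19592/3 = (46470 - 10426) - 19592/3 = 36044 - 19592/3 = 88540/3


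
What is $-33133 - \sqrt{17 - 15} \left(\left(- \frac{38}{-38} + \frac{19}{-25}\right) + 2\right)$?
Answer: $-33133 - \frac{56 \sqrt{2}}{25} \approx -33136.0$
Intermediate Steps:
$-33133 - \sqrt{17 - 15} \left(\left(- \frac{38}{-38} + \frac{19}{-25}\right) + 2\right) = -33133 - \sqrt{2} \left(\left(\left(-38\right) \left(- \frac{1}{38}\right) + 19 \left(- \frac{1}{25}\right)\right) + 2\right) = -33133 - \sqrt{2} \left(\left(1 - \frac{19}{25}\right) + 2\right) = -33133 - \sqrt{2} \left(\frac{6}{25} + 2\right) = -33133 - \sqrt{2} \cdot \frac{56}{25} = -33133 - \frac{56 \sqrt{2}}{25}$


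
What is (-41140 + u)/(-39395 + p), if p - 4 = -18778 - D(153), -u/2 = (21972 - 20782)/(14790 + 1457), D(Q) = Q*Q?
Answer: 47743140/94671269 ≈ 0.50430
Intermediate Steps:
D(Q) = Q²
u = -340/2321 (u = -2*(21972 - 20782)/(14790 + 1457) = -2380/16247 = -2*170/2321 = -340/2321 ≈ -0.14649)
p = -42183 (p = 4 + (-18778 - 1*153²) = 4 + (-18778 - 1*23409) = 4 + (-18778 - 23409) = 4 - 42187 = -42183)
(-41140 + u)/(-39395 + p) = (-41140 - 340/2321)/(-39395 - 42183) = -95486280/2321/(-81578) = -95486280/2321*(-1/81578) = 47743140/94671269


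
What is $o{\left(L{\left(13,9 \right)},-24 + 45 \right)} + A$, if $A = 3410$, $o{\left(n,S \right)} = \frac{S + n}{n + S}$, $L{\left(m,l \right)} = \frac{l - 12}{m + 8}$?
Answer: $3411$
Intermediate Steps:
$L{\left(m,l \right)} = \frac{-12 + l}{8 + m}$
$o{\left(n,S \right)} = 1$ ($o{\left(n,S \right)} = \frac{S + n}{S + n} = 1$)
$o{\left(L{\left(13,9 \right)},-24 + 45 \right)} + A = 1 + 3410 = 3411$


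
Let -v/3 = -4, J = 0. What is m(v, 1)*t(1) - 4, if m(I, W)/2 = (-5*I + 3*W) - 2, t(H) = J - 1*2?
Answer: 232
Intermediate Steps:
v = 12 (v = -3*(-4) = 12)
t(H) = -2 (t(H) = 0 - 1*2 = 0 - 2 = -2)
m(I, W) = -4 - 10*I + 6*W (m(I, W) = 2*((-5*I + 3*W) - 2) = 2*(-2 - 5*I + 3*W) = -4 - 10*I + 6*W)
m(v, 1)*t(1) - 4 = (-4 - 10*12 + 6*1)*(-2) - 4 = (-4 - 120 + 6)*(-2) - 4 = -118*(-2) - 4 = 236 - 4 = 232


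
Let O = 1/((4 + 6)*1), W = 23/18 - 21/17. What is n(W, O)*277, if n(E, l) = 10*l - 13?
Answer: -3324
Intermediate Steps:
W = 13/306 (W = 23*(1/18) - 21*1/17 = 23/18 - 21/17 = 13/306 ≈ 0.042484)
O = ⅒ (O = 1/(10*1) = 1/10 = ⅒ ≈ 0.10000)
n(E, l) = -13 + 10*l
n(W, O)*277 = (-13 + 10*(⅒))*277 = (-13 + 1)*277 = -12*277 = -3324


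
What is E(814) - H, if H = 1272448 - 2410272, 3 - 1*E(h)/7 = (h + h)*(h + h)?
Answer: -17414843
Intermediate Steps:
E(h) = 21 - 28*h**2 (E(h) = 21 - 7*(h + h)*(h + h) = 21 - 7*2*h*2*h = 21 - 28*h**2)
H = -1137824
E(814) - H = (21 - 28*814**2) - 1*(-1137824) = (21 - 28*662596) + 1137824 = (21 - 18552688) + 1137824 = -18552667 + 1137824 = -17414843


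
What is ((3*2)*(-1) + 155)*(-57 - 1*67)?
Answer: -18476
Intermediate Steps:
((3*2)*(-1) + 155)*(-57 - 1*67) = (6*(-1) + 155)*(-57 - 67) = (-6 + 155)*(-124) = 149*(-124) = -18476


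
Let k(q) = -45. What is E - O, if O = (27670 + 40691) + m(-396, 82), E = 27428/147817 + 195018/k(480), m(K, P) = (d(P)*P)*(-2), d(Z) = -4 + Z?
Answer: -132819223577/2217255 ≈ -59903.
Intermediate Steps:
m(K, P) = -2*P*(-4 + P) (m(K, P) = ((-4 + P)*P)*(-2) = (P*(-4 + P))*(-2) = -2*P*(-4 + P))
E = -9608580482/2217255 (E = 27428/147817 + 195018/(-45) = 27428*(1/147817) + 195018*(-1/45) = 27428/147817 - 65006/15 = -9608580482/2217255 ≈ -4333.5)
O = 55569 (O = (27670 + 40691) + 2*82*(4 - 1*82) = 68361 + 2*82*(4 - 82) = 68361 + 2*82*(-78) = 68361 - 12792 = 55569)
E - O = -9608580482/2217255 - 1*55569 = -9608580482/2217255 - 55569 = -132819223577/2217255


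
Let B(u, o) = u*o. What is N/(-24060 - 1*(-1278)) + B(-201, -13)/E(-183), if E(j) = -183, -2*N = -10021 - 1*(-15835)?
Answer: -6555265/463234 ≈ -14.151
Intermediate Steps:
N = -2907 (N = -(-10021 - 1*(-15835))/2 = -(-10021 + 15835)/2 = -½*5814 = -2907)
B(u, o) = o*u
N/(-24060 - 1*(-1278)) + B(-201, -13)/E(-183) = -2907/(-24060 - 1*(-1278)) - 13*(-201)/(-183) = -2907/(-24060 + 1278) + 2613*(-1/183) = -2907/(-22782) - 871/61 = -2907*(-1/22782) - 871/61 = 969/7594 - 871/61 = -6555265/463234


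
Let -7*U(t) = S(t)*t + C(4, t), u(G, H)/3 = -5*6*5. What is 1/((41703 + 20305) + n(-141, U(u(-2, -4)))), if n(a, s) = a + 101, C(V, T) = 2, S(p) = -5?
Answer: 1/61968 ≈ 1.6137e-5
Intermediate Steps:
u(G, H) = -450 (u(G, H) = 3*(-5*6*5) = 3*(-30*5) = 3*(-150) = -450)
U(t) = -2/7 + 5*t/7 (U(t) = -(-5*t + 2)/7 = -(2 - 5*t)/7 = -2/7 + 5*t/7)
n(a, s) = 101 + a
1/((41703 + 20305) + n(-141, U(u(-2, -4)))) = 1/((41703 + 20305) + (101 - 141)) = 1/(62008 - 40) = 1/61968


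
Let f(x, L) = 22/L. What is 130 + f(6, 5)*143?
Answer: 3796/5 ≈ 759.20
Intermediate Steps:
130 + f(6, 5)*143 = 130 + (22/5)*143 = 130 + 3146/5 = 3796/5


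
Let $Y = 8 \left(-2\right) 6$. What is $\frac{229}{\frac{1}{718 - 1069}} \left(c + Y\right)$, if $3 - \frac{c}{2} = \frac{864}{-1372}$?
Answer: $\frac{2446576002}{343} \approx 7.1329 \cdot 10^{6}$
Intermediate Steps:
$c = \frac{2490}{343}$ ($c = 6 - 2 \frac{864}{-1372} = 6 - 2 \cdot 864 \left(- \frac{1}{1372}\right) = 6 - - \frac{432}{343} = 6 + \frac{432}{343} = \frac{2490}{343} \approx 7.2595$)
$Y = -96$ ($Y = \left(-16\right) 6 = -96$)
$\frac{229}{\frac{1}{718 - 1069}} \left(c + Y\right) = \frac{229}{\frac{1}{718 - 1069}} \left(\frac{2490}{343} - 96\right) = \frac{229}{\frac{1}{-351}} \left(- \frac{30438}{343}\right) = \frac{229}{- \frac{1}{351}} \left(- \frac{30438}{343}\right) = 229 \left(-351\right) \left(- \frac{30438}{343}\right) = \left(-80379\right) \left(- \frac{30438}{343}\right) = \frac{2446576002}{343}$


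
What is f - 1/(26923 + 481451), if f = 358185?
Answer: 182091941189/508374 ≈ 3.5819e+5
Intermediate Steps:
f - 1/(26923 + 481451) = 358185 - 1/(26923 + 481451) = 358185 - 1/508374 = 182091941189/508374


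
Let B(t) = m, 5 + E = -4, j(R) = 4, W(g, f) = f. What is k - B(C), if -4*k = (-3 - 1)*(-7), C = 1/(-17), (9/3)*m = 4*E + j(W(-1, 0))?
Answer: 11/3 ≈ 3.6667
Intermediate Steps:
E = -9 (E = -5 - 4 = -9)
m = -32/3 (m = (4*(-9) + 4)/3 = (-36 + 4)/3 = (1/3)*(-32) = -32/3 ≈ -10.667)
C = -1/17 ≈ -0.058824
k = -7 (k = -(-3 - 1)*(-7)/4 = -(-1)*(-7) = -1/4*28 = -7)
B(t) = -32/3
k - B(C) = -7 - 1*(-32/3) = -7 + 32/3 = 11/3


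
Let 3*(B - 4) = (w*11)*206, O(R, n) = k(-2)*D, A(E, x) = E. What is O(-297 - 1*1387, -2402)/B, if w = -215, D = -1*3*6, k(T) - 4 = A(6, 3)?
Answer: 270/243589 ≈ 0.0011084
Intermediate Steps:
k(T) = 10 (k(T) = 4 + 6 = 10)
D = -18 (D = -3*6 = -18)
O(R, n) = -180 (O(R, n) = 10*(-18) = -180)
B = -487178/3 (B = 4 + (-215*11*206)/3 = 4 + (-2365*206)/3 = 4 + (⅓)*(-487190) = 4 - 487190/3 = -487178/3 ≈ -1.6239e+5)
O(-297 - 1*1387, -2402)/B = -180/(-487178/3) = -180*(-3/487178) = 270/243589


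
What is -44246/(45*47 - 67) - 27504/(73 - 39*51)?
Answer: -3555893/490496 ≈ -7.2496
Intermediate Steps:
-44246/(45*47 - 67) - 27504/(73 - 39*51) = -44246/(2115 - 67) - 27504/(73 - 1989) = -44246/2048 - 27504/(-1916) = -44246*1/2048 - 27504*(-1/1916) = -22123/1024 + 6876/479 = -3555893/490496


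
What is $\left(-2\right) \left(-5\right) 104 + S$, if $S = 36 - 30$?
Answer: $1046$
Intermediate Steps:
$S = 6$
$\left(-2\right) \left(-5\right) 104 + S = \left(-2\right) \left(-5\right) 104 + 6 = 10 \cdot 104 + 6 = 1040 + 6 = 1046$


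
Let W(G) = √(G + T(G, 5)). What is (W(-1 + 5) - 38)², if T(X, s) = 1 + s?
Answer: (38 - √10)² ≈ 1213.7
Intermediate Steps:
W(G) = √(6 + G) (W(G) = √(G + (1 + 5)) = √(G + 6) = √(6 + G))
(W(-1 + 5) - 38)² = (√(6 + (-1 + 5)) - 38)² = (√(6 + 4) - 38)² = (√10 - 38)² = (-38 + √10)²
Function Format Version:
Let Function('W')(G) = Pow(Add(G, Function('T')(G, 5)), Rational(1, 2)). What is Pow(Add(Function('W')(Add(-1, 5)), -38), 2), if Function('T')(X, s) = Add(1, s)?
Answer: Pow(Add(38, Mul(-1, Pow(10, Rational(1, 2)))), 2) ≈ 1213.7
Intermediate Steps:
Function('W')(G) = Pow(Add(6, G), Rational(1, 2)) (Function('W')(G) = Pow(Add(G, Add(1, 5)), Rational(1, 2)) = Pow(Add(G, 6), Rational(1, 2)) = Pow(Add(6, G), Rational(1, 2)))
Pow(Add(Function('W')(Add(-1, 5)), -38), 2) = Pow(Add(Pow(Add(6, Add(-1, 5)), Rational(1, 2)), -38), 2) = Pow(Add(Pow(Add(6, 4), Rational(1, 2)), -38), 2) = Pow(Add(Pow(10, Rational(1, 2)), -38), 2) = Pow(Add(-38, Pow(10, Rational(1, 2))), 2)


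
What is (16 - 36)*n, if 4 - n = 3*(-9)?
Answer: -620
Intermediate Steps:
n = 31 (n = 4 - 3*(-9) = 4 - 1*(-27) = 4 + 27 = 31)
(16 - 36)*n = (16 - 36)*31 = -20*31 = -620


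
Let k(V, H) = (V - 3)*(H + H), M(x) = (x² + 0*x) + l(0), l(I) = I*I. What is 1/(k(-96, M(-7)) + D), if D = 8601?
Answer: -1/1101 ≈ -0.00090826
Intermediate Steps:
l(I) = I²
M(x) = x² (M(x) = (x² + 0*x) + 0² = (x² + 0) + 0 = x² + 0 = x²)
k(V, H) = 2*H*(-3 + V) (k(V, H) = (-3 + V)*(2*H) = 2*H*(-3 + V))
1/(k(-96, M(-7)) + D) = 1/(2*(-7)²*(-3 - 96) + 8601) = 1/(2*49*(-99) + 8601) = 1/(-9702 + 8601) = 1/(-1101) = -1/1101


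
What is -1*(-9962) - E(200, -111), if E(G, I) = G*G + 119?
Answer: -30157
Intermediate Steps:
E(G, I) = 119 + G² (E(G, I) = G² + 119 = 119 + G²)
-1*(-9962) - E(200, -111) = -1*(-9962) - (119 + 200²) = 9962 - (119 + 40000) = 9962 - 1*40119 = 9962 - 40119 = -30157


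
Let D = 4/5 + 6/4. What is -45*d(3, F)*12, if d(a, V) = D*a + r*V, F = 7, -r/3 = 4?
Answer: 41634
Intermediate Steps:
r = -12 (r = -3*4 = -12)
D = 23/10 (D = 4*(⅕) + 6*(¼) = ⅘ + 3/2 = 23/10 ≈ 2.3000)
d(a, V) = -12*V + 23*a/10 (d(a, V) = 23*a/10 - 12*V = -12*V + 23*a/10)
-45*d(3, F)*12 = -45*(-12*7 + (23/10)*3)*12 = -45*(-84 + 69/10)*12 = -45*(-771/10)*12 = (6939/2)*12 = 41634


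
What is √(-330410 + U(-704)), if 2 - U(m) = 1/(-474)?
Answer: I*√74234747334/474 ≈ 574.81*I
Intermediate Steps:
U(m) = 949/474 (U(m) = 2 - 1/(-474) = 2 - 1*(-1/474) = 2 + 1/474 = 949/474)
√(-330410 + U(-704)) = √(-330410 + 949/474) = √(-156613391/474) = I*√74234747334/474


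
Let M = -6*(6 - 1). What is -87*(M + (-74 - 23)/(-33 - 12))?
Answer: 36337/15 ≈ 2422.5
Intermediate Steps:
M = -30 (M = -6*5 = -30)
-87*(M + (-74 - 23)/(-33 - 12)) = -87*(-30 + (-74 - 23)/(-33 - 12)) = -87*(-30 - 97/(-45)) = -87*(-30 - 97*(-1/45)) = -87*(-30 + 97/45) = -87*(-1253/45) = 36337/15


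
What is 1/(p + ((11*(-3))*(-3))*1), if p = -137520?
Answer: -1/137421 ≈ -7.2769e-6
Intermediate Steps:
1/(p + ((11*(-3))*(-3))*1) = 1/(-137520 + ((11*(-3))*(-3))*1) = 1/(-137520 - 33*(-3)*1) = 1/(-137520 + 99*1) = 1/(-137520 + 99) = 1/(-137421) = -1/137421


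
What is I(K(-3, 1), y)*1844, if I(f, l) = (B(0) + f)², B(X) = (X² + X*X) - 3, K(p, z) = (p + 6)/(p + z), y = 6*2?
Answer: 37341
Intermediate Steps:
y = 12
K(p, z) = (6 + p)/(p + z)
B(X) = -3 + 2*X² (B(X) = (X² + X²) - 3 = 2*X² - 3 = -3 + 2*X²)
I(f, l) = (-3 + f)² (I(f, l) = ((-3 + 2*0²) + f)² = ((-3 + 2*0) + f)² = ((-3 + 0) + f)² = (-3 + f)²)
I(K(-3, 1), y)*1844 = (3 - (6 - 3)/(-3 + 1))²*1844 = (3 - 3/(-2))²*1844 = (3 - (-1)*3/2)²*1844 = (3 - 1*(-3/2))²*1844 = (3 + 3/2)²*1844 = (9/2)²*1844 = (81/4)*1844 = 37341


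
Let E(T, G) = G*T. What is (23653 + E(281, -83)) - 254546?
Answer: -254216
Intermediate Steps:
(23653 + E(281, -83)) - 254546 = (23653 - 83*281) - 254546 = (23653 - 23323) - 254546 = 330 - 254546 = -254216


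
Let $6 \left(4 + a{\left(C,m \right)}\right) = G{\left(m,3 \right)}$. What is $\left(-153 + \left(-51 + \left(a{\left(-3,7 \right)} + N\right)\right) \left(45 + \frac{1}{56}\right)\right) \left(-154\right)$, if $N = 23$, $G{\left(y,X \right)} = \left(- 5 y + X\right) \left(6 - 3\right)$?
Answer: $356334$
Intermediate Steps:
$G{\left(y,X \right)} = - 15 y + 3 X$ ($G{\left(y,X \right)} = \left(X - 5 y\right) 3 = - 15 y + 3 X$)
$a{\left(C,m \right)} = - \frac{5}{2} - \frac{5 m}{2}$ ($a{\left(C,m \right)} = -4 + \frac{- 15 m + 3 \cdot 3}{6} = -4 + \frac{- 15 m + 9}{6} = -4 + \frac{9 - 15 m}{6} = -4 - \left(- \frac{3}{2} + \frac{5 m}{2}\right) = - \frac{5}{2} - \frac{5 m}{2}$)
$\left(-153 + \left(-51 + \left(a{\left(-3,7 \right)} + N\right)\right) \left(45 + \frac{1}{56}\right)\right) \left(-154\right) = \left(-153 + \left(-51 + \left(\left(- \frac{5}{2} - \frac{35}{2}\right) + 23\right)\right) \left(45 + \frac{1}{56}\right)\right) \left(-154\right) = \left(-153 + \left(-51 + \left(-20 + 23\right)\right) \frac{2521}{56}\right) \left(-154\right) = \left(-153 + \left(-51 + 3\right) \frac{2521}{56}\right) \left(-154\right) = \left(-153 - \frac{15126}{7}\right) \left(-154\right) = \left(- \frac{16197}{7}\right) \left(-154\right) = 356334$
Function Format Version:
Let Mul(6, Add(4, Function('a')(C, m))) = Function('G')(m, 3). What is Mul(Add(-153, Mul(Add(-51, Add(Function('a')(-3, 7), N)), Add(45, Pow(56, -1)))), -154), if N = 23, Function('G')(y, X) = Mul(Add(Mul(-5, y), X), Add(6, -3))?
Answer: 356334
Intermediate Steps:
Function('G')(y, X) = Add(Mul(-15, y), Mul(3, X)) (Function('G')(y, X) = Mul(Add(X, Mul(-5, y)), 3) = Add(Mul(-15, y), Mul(3, X)))
Function('a')(C, m) = Add(Rational(-5, 2), Mul(Rational(-5, 2), m)) (Function('a')(C, m) = Add(-4, Mul(Rational(1, 6), Add(Mul(-15, m), Mul(3, 3)))) = Add(-4, Mul(Rational(1, 6), Add(Mul(-15, m), 9))) = Add(-4, Mul(Rational(1, 6), Add(9, Mul(-15, m)))) = Add(-4, Add(Rational(3, 2), Mul(Rational(-5, 2), m))) = Add(Rational(-5, 2), Mul(Rational(-5, 2), m)))
Mul(Add(-153, Mul(Add(-51, Add(Function('a')(-3, 7), N)), Add(45, Pow(56, -1)))), -154) = Mul(Add(-153, Mul(Add(-51, Add(Add(Rational(-5, 2), Mul(Rational(-5, 2), 7)), 23)), Add(45, Pow(56, -1)))), -154) = Mul(Add(-153, Mul(Add(-51, Add(Add(Rational(-5, 2), Rational(-35, 2)), 23)), Add(45, Rational(1, 56)))), -154) = Mul(Add(-153, Mul(Add(-51, Add(-20, 23)), Rational(2521, 56))), -154) = Mul(Add(-153, Mul(Add(-51, 3), Rational(2521, 56))), -154) = Mul(Add(-153, Mul(-48, Rational(2521, 56))), -154) = Mul(Add(-153, Rational(-15126, 7)), -154) = Mul(Rational(-16197, 7), -154) = 356334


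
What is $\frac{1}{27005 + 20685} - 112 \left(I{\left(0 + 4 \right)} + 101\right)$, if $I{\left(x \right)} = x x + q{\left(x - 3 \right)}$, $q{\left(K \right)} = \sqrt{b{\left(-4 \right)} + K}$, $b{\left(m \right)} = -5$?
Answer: $- \frac{624929759}{47690} - 224 i \approx -13104.0 - 224.0 i$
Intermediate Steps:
$q{\left(K \right)} = \sqrt{-5 + K}$
$I{\left(x \right)} = x^{2} + \sqrt{-8 + x}$ ($I{\left(x \right)} = x x + \sqrt{-5 + \left(x - 3\right)} = x^{2} + \sqrt{-5 + \left(-3 + x\right)} = x^{2} + \sqrt{-8 + x}$)
$\frac{1}{27005 + 20685} - 112 \left(I{\left(0 + 4 \right)} + 101\right) = \frac{1}{27005 + 20685} - 112 \left(\left(\left(0 + 4\right)^{2} + \sqrt{-8 + \left(0 + 4\right)}\right) + 101\right) = \frac{1}{47690} - 112 \left(\left(4^{2} + \sqrt{-8 + 4}\right) + 101\right) = \frac{1}{47690} - 112 \left(\left(16 + \sqrt{-4}\right) + 101\right) = \frac{1}{47690} - 112 \left(\left(16 + 2 i\right) + 101\right) = \frac{1}{47690} - 112 \left(117 + 2 i\right) = \frac{1}{47690} - \left(13104 + 224 i\right) = - \frac{624929759}{47690} - 224 i$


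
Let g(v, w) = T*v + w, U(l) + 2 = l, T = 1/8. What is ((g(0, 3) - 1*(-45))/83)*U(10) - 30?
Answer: -2106/83 ≈ -25.374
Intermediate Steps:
T = 1/8 ≈ 0.12500
U(l) = -2 + l
g(v, w) = w + v/8 (g(v, w) = v/8 + w = w + v/8)
((g(0, 3) - 1*(-45))/83)*U(10) - 30 = (((3 + (1/8)*0) - 1*(-45))/83)*(-2 + 10) - 30 = (((3 + 0) + 45)*(1/83))*8 - 30 = ((3 + 45)*(1/83))*8 - 30 = (48*(1/83))*8 - 30 = (48/83)*8 - 30 = 384/83 - 30 = -2106/83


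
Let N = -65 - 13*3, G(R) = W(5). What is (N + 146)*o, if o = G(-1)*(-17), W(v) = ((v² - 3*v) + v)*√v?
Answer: -10710*√5 ≈ -23948.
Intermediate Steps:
W(v) = √v*(v² - 2*v) (W(v) = (v² - 2*v)*√v = √v*(v² - 2*v))
G(R) = 15*√5 (G(R) = 5^(3/2)*(-2 + 5) = (5*√5)*3 = 15*√5)
N = -104 (N = -65 - 1*39 = -65 - 39 = -104)
o = -255*√5 (o = (15*√5)*(-17) = -255*√5 ≈ -570.20)
(N + 146)*o = (-104 + 146)*(-255*√5) = 42*(-255*√5) = -10710*√5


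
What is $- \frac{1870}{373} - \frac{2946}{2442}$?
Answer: $- \frac{944233}{151811} \approx -6.2198$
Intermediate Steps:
$- \frac{1870}{373} - \frac{2946}{2442} = \left(-1870\right) \frac{1}{373} - \frac{491}{407} = - \frac{1870}{373} - \frac{491}{407} = - \frac{944233}{151811}$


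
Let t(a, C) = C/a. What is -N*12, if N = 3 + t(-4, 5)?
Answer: -21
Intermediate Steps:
N = 7/4 (N = 3 + 5/(-4) = 3 + 5*(-¼) = 3 - 5/4 = 7/4 ≈ 1.7500)
-N*12 = -1*7/4*12 = -7/4*12 = -21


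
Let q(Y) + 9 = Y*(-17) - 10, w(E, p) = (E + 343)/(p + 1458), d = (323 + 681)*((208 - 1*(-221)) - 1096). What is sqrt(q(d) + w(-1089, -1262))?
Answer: sqrt(2231329306)/14 ≈ 3374.1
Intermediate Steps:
d = -669668 (d = 1004*((208 + 221) - 1096) = 1004*(429 - 1096) = 1004*(-667) = -669668)
w(E, p) = (343 + E)/(1458 + p)
q(Y) = -19 - 17*Y (q(Y) = -9 + (Y*(-17) - 10) = -9 + (-17*Y - 10) = -9 + (-10 - 17*Y) = -19 - 17*Y)
sqrt(q(d) + w(-1089, -1262)) = sqrt((-19 - 17*(-669668)) + (343 - 1089)/(1458 - 1262)) = sqrt((-19 + 11384356) - 746/196) = sqrt(11384337 + (1/196)*(-746)) = sqrt(11384337 - 373/98) = sqrt(1115664653/98) = sqrt(2231329306)/14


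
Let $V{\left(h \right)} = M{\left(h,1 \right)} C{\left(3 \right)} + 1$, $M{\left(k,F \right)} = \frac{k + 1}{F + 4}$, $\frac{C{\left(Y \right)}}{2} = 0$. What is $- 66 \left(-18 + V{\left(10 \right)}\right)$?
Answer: $1122$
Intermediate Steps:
$C{\left(Y \right)} = 0$ ($C{\left(Y \right)} = 2 \cdot 0 = 0$)
$M{\left(k,F \right)} = \frac{1 + k}{4 + F}$
$V{\left(h \right)} = 1$ ($V{\left(h \right)} = \frac{1 + h}{4 + 1} \cdot 0 + 1 = \frac{1 + h}{5} \cdot 0 + 1 = \left(\frac{1}{5} + \frac{h}{5}\right) 0 + 1 = 0 + 1 = 1$)
$- 66 \left(-18 + V{\left(10 \right)}\right) = - 66 \left(-18 + 1\right) = \left(-66\right) \left(-17\right) = 1122$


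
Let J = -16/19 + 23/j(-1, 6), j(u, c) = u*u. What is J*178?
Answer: 74938/19 ≈ 3944.1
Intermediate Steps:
j(u, c) = u²
J = 421/19 (J = -16/19 + 23/((-1)²) = -16*1/19 + 23/1 = -16/19 + 23*1 = -16/19 + 23 = 421/19 ≈ 22.158)
J*178 = (421/19)*178 = 74938/19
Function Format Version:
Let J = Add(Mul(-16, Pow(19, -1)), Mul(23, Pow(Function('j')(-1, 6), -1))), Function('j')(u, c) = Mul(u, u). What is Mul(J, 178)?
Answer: Rational(74938, 19) ≈ 3944.1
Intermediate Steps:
Function('j')(u, c) = Pow(u, 2)
J = Rational(421, 19) (J = Add(Mul(-16, Pow(19, -1)), Mul(23, Pow(Pow(-1, 2), -1))) = Add(Mul(-16, Rational(1, 19)), Mul(23, Pow(1, -1))) = Add(Rational(-16, 19), Mul(23, 1)) = Add(Rational(-16, 19), 23) = Rational(421, 19) ≈ 22.158)
Mul(J, 178) = Mul(Rational(421, 19), 178) = Rational(74938, 19)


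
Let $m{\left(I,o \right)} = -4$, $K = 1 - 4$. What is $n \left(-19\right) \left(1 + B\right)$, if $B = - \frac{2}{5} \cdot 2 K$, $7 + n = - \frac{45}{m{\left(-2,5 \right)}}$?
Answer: $- \frac{5491}{20} \approx -274.55$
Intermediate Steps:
$K = -3$ ($K = 1 - 4 = -3$)
$n = \frac{17}{4}$ ($n = -7 - \frac{45}{-4} = -7 - - \frac{45}{4} = -7 + \frac{45}{4} = \frac{17}{4} \approx 4.25$)
$B = \frac{12}{5}$ ($B = - \frac{2}{5} \cdot 2 \left(-3\right) = \left(-2\right) \frac{1}{5} \cdot 2 \left(-3\right) = \left(- \frac{2}{5}\right) 2 \left(-3\right) = \left(- \frac{4}{5}\right) \left(-3\right) = \frac{12}{5} \approx 2.4$)
$n \left(-19\right) \left(1 + B\right) = \frac{17}{4} \left(-19\right) \left(1 + \frac{12}{5}\right) = \left(- \frac{323}{4}\right) \frac{17}{5} = - \frac{5491}{20}$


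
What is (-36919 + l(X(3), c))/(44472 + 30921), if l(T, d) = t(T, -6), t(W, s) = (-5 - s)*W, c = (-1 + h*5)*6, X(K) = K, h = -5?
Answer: -36916/75393 ≈ -0.48965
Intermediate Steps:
c = -156 (c = (-1 - 5*5)*6 = (-1 - 25)*6 = -26*6 = -156)
t(W, s) = W*(-5 - s)
l(T, d) = T (l(T, d) = -T*(5 - 6) = -1*T*(-1) = T)
(-36919 + l(X(3), c))/(44472 + 30921) = (-36919 + 3)/(44472 + 30921) = -36916/75393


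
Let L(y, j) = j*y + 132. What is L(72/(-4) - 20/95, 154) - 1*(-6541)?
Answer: 73503/19 ≈ 3868.6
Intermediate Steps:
L(y, j) = 132 + j*y
L(72/(-4) - 20/95, 154) - 1*(-6541) = (132 + 154*(72/(-4) - 20/95)) - 1*(-6541) = (132 + 154*(72*(-1/4) - 20*1/95)) + 6541 = (132 + 154*(-18 - 4/19)) + 6541 = (132 + 154*(-346/19)) + 6541 = (132 - 53284/19) + 6541 = -50776/19 + 6541 = 73503/19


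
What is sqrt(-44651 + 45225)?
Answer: sqrt(574) ≈ 23.958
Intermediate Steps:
sqrt(-44651 + 45225) = sqrt(574)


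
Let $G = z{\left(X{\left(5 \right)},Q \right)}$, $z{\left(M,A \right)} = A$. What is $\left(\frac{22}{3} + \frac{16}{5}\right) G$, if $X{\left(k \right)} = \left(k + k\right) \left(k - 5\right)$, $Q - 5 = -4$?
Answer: $\frac{158}{15} \approx 10.533$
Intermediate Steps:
$Q = 1$ ($Q = 5 - 4 = 1$)
$X{\left(k \right)} = 2 k \left(-5 + k\right)$
$G = 1$
$\left(\frac{22}{3} + \frac{16}{5}\right) G = \left(\frac{22}{3} + \frac{16}{5}\right) 1 = \frac{158}{15} \cdot 1 = \frac{158}{15}$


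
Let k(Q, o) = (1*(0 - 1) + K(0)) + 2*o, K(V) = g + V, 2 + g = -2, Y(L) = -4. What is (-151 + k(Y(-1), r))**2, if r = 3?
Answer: 22500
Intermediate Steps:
g = -4 (g = -2 - 2 = -4)
K(V) = -4 + V
k(Q, o) = -5 + 2*o (k(Q, o) = (1*(0 - 1) + (-4 + 0)) + 2*o = (1*(-1) - 4) + 2*o = (-1 - 4) + 2*o = -5 + 2*o)
(-151 + k(Y(-1), r))**2 = (-151 + (-5 + 2*3))**2 = (-151 + (-5 + 6))**2 = (-151 + 1)**2 = (-150)**2 = 22500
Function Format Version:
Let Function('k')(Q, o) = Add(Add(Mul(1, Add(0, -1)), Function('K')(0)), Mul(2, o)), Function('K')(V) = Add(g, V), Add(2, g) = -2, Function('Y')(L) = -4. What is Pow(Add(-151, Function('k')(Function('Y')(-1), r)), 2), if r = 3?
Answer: 22500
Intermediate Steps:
g = -4 (g = Add(-2, -2) = -4)
Function('K')(V) = Add(-4, V)
Function('k')(Q, o) = Add(-5, Mul(2, o)) (Function('k')(Q, o) = Add(Add(Mul(1, Add(0, -1)), Add(-4, 0)), Mul(2, o)) = Add(Add(Mul(1, -1), -4), Mul(2, o)) = Add(Add(-1, -4), Mul(2, o)) = Add(-5, Mul(2, o)))
Pow(Add(-151, Function('k')(Function('Y')(-1), r)), 2) = Pow(Add(-151, Add(-5, Mul(2, 3))), 2) = Pow(Add(-151, Add(-5, 6)), 2) = Pow(Add(-151, 1), 2) = Pow(-150, 2) = 22500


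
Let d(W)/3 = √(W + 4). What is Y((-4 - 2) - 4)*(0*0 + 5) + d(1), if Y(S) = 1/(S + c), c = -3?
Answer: -5/13 + 3*√5 ≈ 6.3236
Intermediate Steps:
d(W) = 3*√(4 + W) (d(W) = 3*√(W + 4) = 3*√(4 + W))
Y(S) = 1/(-3 + S) (Y(S) = 1/(S - 3) = 1/(-3 + S))
Y((-4 - 2) - 4)*(0*0 + 5) + d(1) = (0*0 + 5)/(-3 + ((-4 - 2) - 4)) + 3*√(4 + 1) = (0 + 5)/(-3 + (-6 - 4)) + 3*√5 = 5/(-3 - 10) + 3*√5 = 5/(-13) + 3*√5 = -1/13*5 + 3*√5 = -5/13 + 3*√5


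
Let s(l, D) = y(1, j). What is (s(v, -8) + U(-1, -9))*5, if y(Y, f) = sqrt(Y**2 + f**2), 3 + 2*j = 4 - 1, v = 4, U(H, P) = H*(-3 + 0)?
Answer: 20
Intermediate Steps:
U(H, P) = -3*H (U(H, P) = H*(-3) = -3*H)
j = 0 (j = -3/2 + (4 - 1)/2 = -3/2 + (1/2)*3 = -3/2 + 3/2 = 0)
s(l, D) = 1 (s(l, D) = sqrt(1**2 + 0**2) = sqrt(1 + 0) = sqrt(1) = 1)
(s(v, -8) + U(-1, -9))*5 = (1 - 3*(-1))*5 = (1 + 3)*5 = 4*5 = 20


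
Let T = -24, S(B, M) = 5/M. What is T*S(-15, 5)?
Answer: -24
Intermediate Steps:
T*S(-15, 5) = -120/5 = -24*1 = -24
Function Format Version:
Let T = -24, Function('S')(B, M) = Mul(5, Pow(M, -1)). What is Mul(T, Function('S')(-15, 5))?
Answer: -24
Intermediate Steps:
Mul(T, Function('S')(-15, 5)) = Mul(-24, Mul(5, Pow(5, -1))) = Mul(-24, Mul(5, Rational(1, 5))) = Mul(-24, 1) = -24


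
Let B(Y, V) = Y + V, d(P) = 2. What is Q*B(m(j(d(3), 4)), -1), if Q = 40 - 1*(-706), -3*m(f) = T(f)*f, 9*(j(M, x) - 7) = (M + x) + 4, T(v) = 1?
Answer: -74600/27 ≈ -2763.0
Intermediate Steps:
j(M, x) = 67/9 + M/9 + x/9 (j(M, x) = 7 + ((M + x) + 4)/9 = 7 + (4 + M + x)/9 = 7 + (4/9 + M/9 + x/9) = 67/9 + M/9 + x/9)
m(f) = -f/3
Q = 746 (Q = 40 + 706 = 746)
B(Y, V) = V + Y
Q*B(m(j(d(3), 4)), -1) = 746*(-1 - (67/9 + (⅑)*2 + (⅑)*4)/3) = 746*(-1 - (67/9 + 2/9 + 4/9)/3) = 746*(-1 - ⅓*73/9) = 746*(-1 - 73/27) = 746*(-100/27) = -74600/27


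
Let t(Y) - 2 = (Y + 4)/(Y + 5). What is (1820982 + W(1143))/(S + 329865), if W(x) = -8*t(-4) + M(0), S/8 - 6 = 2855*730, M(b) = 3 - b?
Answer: 1820969/17003113 ≈ 0.10710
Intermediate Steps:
S = 16673248 (S = 48 + 8*(2855*730) = 48 + 8*2084150 = 48 + 16673200 = 16673248)
t(Y) = 2 + (4 + Y)/(5 + Y) (t(Y) = 2 + (Y + 4)/(Y + 5) = 2 + (4 + Y)/(5 + Y))
W(x) = -13 (W(x) = -8*(14 + 3*(-4))/(5 - 4) + (3 - 1*0) = -8*(14 - 12)/1 + (3 + 0) = -8*2 + 3 = -16 + 3 = -13)
(1820982 + W(1143))/(S + 329865) = (1820982 - 13)/(16673248 + 329865) = 1820969/17003113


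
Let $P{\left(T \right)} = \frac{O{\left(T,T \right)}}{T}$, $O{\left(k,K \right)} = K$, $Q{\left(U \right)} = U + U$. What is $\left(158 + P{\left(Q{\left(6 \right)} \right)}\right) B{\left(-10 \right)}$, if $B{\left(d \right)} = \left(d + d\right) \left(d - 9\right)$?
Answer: $60420$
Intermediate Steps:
$Q{\left(U \right)} = 2 U$
$P{\left(T \right)} = 1$ ($P{\left(T \right)} = \frac{T}{T} = 1$)
$B{\left(d \right)} = 2 d \left(-9 + d\right)$
$\left(158 + P{\left(Q{\left(6 \right)} \right)}\right) B{\left(-10 \right)} = \left(158 + 1\right) 2 \left(-10\right) \left(-9 - 10\right) = 159 \cdot 2 \left(-10\right) \left(-19\right) = 159 \cdot 380 = 60420$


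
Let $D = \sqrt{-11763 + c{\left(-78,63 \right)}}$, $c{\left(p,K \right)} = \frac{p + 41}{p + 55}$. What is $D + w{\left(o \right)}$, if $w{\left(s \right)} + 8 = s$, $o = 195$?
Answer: $187 + \frac{4 i \sqrt{388861}}{23} \approx 187.0 + 108.45 i$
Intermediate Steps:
$c{\left(p,K \right)} = \frac{41 + p}{55 + p}$
$D = \frac{4 i \sqrt{388861}}{23}$ ($D = \sqrt{-11763 + \frac{41 - 78}{55 - 78}} = \sqrt{-11763 + \frac{1}{-23} \left(-37\right)} = \sqrt{-11763 - - \frac{37}{23}} = \sqrt{-11763 + \frac{37}{23}} = \sqrt{- \frac{270512}{23}} = \frac{4 i \sqrt{388861}}{23} \approx 108.45 i$)
$w{\left(s \right)} = -8 + s$
$D + w{\left(o \right)} = \frac{4 i \sqrt{388861}}{23} + \left(-8 + 195\right) = \frac{4 i \sqrt{388861}}{23} + 187 = 187 + \frac{4 i \sqrt{388861}}{23}$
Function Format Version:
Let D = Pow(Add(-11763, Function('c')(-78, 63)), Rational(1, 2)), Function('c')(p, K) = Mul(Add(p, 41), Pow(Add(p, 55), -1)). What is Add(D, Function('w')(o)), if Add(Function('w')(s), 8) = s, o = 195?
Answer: Add(187, Mul(Rational(4, 23), I, Pow(388861, Rational(1, 2)))) ≈ Add(187.00, Mul(108.45, I))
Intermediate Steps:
Function('c')(p, K) = Mul(Pow(Add(55, p), -1), Add(41, p)) (Function('c')(p, K) = Mul(Add(41, p), Pow(Add(55, p), -1)) = Mul(Pow(Add(55, p), -1), Add(41, p)))
D = Mul(Rational(4, 23), I, Pow(388861, Rational(1, 2))) (D = Pow(Add(-11763, Mul(Pow(Add(55, -78), -1), Add(41, -78))), Rational(1, 2)) = Pow(Add(-11763, Mul(Pow(-23, -1), -37)), Rational(1, 2)) = Pow(Add(-11763, Mul(Rational(-1, 23), -37)), Rational(1, 2)) = Pow(Add(-11763, Rational(37, 23)), Rational(1, 2)) = Pow(Rational(-270512, 23), Rational(1, 2)) = Mul(Rational(4, 23), I, Pow(388861, Rational(1, 2))) ≈ Mul(108.45, I))
Function('w')(s) = Add(-8, s)
Add(D, Function('w')(o)) = Add(Mul(Rational(4, 23), I, Pow(388861, Rational(1, 2))), Add(-8, 195)) = Add(Mul(Rational(4, 23), I, Pow(388861, Rational(1, 2))), 187) = Add(187, Mul(Rational(4, 23), I, Pow(388861, Rational(1, 2))))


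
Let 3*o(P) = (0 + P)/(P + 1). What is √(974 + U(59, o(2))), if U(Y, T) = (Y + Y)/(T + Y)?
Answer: 2*√69317183/533 ≈ 31.241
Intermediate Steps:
o(P) = P/(3*(1 + P)) (o(P) = ((0 + P)/(P + 1))/3 = (P/(1 + P))/3 = P/(3*(1 + P)))
U(Y, T) = 2*Y/(T + Y) (U(Y, T) = (2*Y)/(T + Y) = 2*Y/(T + Y))
√(974 + U(59, o(2))) = √(974 + 2*59/((⅓)*2/(1 + 2) + 59)) = √(974 + 2*59/((⅓)*2/3 + 59)) = √(974 + 2*59/((⅓)*2*(⅓) + 59)) = √(974 + 2*59/(2/9 + 59)) = √(974 + 2*59/(533/9)) = √(974 + 2*59*(9/533)) = √(974 + 1062/533) = √(520204/533) = 2*√69317183/533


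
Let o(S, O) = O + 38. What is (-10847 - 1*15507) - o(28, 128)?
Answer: -26520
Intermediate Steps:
o(S, O) = 38 + O
(-10847 - 1*15507) - o(28, 128) = (-10847 - 1*15507) - (38 + 128) = (-10847 - 15507) - 1*166 = -26354 - 166 = -26520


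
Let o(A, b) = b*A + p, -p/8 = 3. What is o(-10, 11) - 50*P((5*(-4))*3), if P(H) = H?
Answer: 2866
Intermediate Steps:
p = -24 (p = -8*3 = -24)
o(A, b) = -24 + A*b (o(A, b) = b*A - 24 = A*b - 24 = -24 + A*b)
o(-10, 11) - 50*P((5*(-4))*3) = (-24 - 10*11) - 50*5*(-4)*3 = (-24 - 110) - (-1000)*3 = -134 - 50*(-60) = -134 + 3000 = 2866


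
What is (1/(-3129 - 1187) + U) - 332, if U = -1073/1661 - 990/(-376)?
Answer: -55596865481/168468586 ≈ -330.01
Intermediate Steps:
U = 620471/312268 (U = -1073*1/1661 - 990*(-1/376) = -1073/1661 + 495/188 = 620471/312268 ≈ 1.9870)
(1/(-3129 - 1187) + U) - 332 = (1/(-3129 - 1187) + 620471/312268) - 332 = (1/(-4316) + 620471/312268) - 332 = (-1/4316 + 620471/312268) - 332 = 334705071/168468586 - 332 = -55596865481/168468586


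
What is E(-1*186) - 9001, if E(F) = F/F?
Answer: -9000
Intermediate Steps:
E(F) = 1
E(-1*186) - 9001 = 1 - 9001 = -9000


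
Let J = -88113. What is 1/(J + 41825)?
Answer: -1/46288 ≈ -2.1604e-5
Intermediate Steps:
1/(J + 41825) = 1/(-88113 + 41825) = 1/(-46288) = -1/46288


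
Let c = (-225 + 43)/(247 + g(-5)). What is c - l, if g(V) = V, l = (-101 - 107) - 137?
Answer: 41654/121 ≈ 344.25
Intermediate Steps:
l = -345 (l = -208 - 137 = -345)
c = -91/121 (c = (-225 + 43)/(247 - 5) = -182/242 = -182*1/242 = -91/121 ≈ -0.75207)
c - l = -91/121 - 1*(-345) = -91/121 + 345 = 41654/121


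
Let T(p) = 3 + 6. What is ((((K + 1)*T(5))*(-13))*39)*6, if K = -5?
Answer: 109512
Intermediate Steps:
T(p) = 9
((((K + 1)*T(5))*(-13))*39)*6 = ((((-5 + 1)*9)*(-13))*39)*6 = ((-4*9*(-13))*39)*6 = (-36*(-13)*39)*6 = (468*39)*6 = 18252*6 = 109512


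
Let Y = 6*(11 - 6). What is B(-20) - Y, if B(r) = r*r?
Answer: 370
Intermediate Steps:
Y = 30 (Y = 6*5 = 30)
B(r) = r**2
B(-20) - Y = (-20)**2 - 1*30 = 400 - 30 = 370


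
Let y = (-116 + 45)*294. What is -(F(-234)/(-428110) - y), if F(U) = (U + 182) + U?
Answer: -4468184213/214055 ≈ -20874.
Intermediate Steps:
F(U) = 182 + 2*U (F(U) = (182 + U) + U = 182 + 2*U)
y = -20874 (y = -71*294 = -20874)
-(F(-234)/(-428110) - y) = -((182 + 2*(-234))/(-428110) - 1*(-20874)) = -((182 - 468)*(-1/428110) + 20874) = -(-286*(-1/428110) + 20874) = -(143/214055 + 20874) = -1*4468184213/214055 = -4468184213/214055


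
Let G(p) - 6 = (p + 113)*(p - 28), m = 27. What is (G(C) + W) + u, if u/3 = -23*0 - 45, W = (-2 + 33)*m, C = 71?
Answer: 8620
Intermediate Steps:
G(p) = 6 + (-28 + p)*(113 + p) (G(p) = 6 + (p + 113)*(p - 28) = 6 + (113 + p)*(-28 + p) = 6 + (-28 + p)*(113 + p))
W = 837 (W = (-2 + 33)*27 = 31*27 = 837)
u = -135 (u = 3*(-23*0 - 45) = 3*(0 - 45) = 3*(-45) = -135)
(G(C) + W) + u = ((-3158 + 71² + 85*71) + 837) - 135 = ((-3158 + 5041 + 6035) + 837) - 135 = (7918 + 837) - 135 = 8755 - 135 = 8620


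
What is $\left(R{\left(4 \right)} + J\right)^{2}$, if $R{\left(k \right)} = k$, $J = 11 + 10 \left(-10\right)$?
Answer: $7225$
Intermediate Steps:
$J = -89$ ($J = 11 - 100 = -89$)
$\left(R{\left(4 \right)} + J\right)^{2} = \left(4 - 89\right)^{2} = \left(-85\right)^{2} = 7225$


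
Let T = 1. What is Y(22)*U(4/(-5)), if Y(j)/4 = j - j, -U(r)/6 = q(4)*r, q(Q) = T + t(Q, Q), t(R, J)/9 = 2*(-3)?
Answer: 0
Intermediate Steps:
t(R, J) = -54 (t(R, J) = 9*(2*(-3)) = 9*(-6) = -54)
q(Q) = -53 (q(Q) = 1 - 54 = -53)
U(r) = 318*r (U(r) = -(-318)*r = 318*r)
Y(j) = 0 (Y(j) = 4*(j - j) = 4*0 = 0)
Y(22)*U(4/(-5)) = 0*(318*(4/(-5))) = 0*(318*(4*(-1/5))) = 0*(318*(-4/5)) = 0*(-1272/5) = 0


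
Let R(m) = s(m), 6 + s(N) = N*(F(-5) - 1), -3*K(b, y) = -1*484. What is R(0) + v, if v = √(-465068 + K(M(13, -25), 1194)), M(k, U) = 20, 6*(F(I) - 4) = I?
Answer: -6 + 4*I*√261510/3 ≈ -6.0 + 681.84*I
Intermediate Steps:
F(I) = 4 + I/6
K(b, y) = 484/3 (K(b, y) = -(-1)*484/3 = -⅓*(-484) = 484/3)
s(N) = -6 + 13*N/6 (s(N) = -6 + N*((4 + (⅙)*(-5)) - 1) = -6 + N*((4 - ⅚) - 1) = -6 + N*(19/6 - 1) = -6 + N*(13/6) = -6 + 13*N/6)
R(m) = -6 + 13*m/6
v = 4*I*√261510/3 (v = √(-465068 + 484/3) = √(-1394720/3) = 4*I*√261510/3 ≈ 681.84*I)
R(0) + v = (-6 + (13/6)*0) + 4*I*√261510/3 = (-6 + 0) + 4*I*√261510/3 = -6 + 4*I*√261510/3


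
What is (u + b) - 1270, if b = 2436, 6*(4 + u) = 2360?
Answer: 4666/3 ≈ 1555.3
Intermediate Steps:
u = 1168/3 (u = -4 + (⅙)*2360 = -4 + 1180/3 = 1168/3 ≈ 389.33)
(u + b) - 1270 = (1168/3 + 2436) - 1270 = 8476/3 - 1270 = 4666/3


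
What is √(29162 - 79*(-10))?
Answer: 48*√13 ≈ 173.07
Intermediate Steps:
√(29162 - 79*(-10)) = √(29162 + 790) = √29952 = 48*√13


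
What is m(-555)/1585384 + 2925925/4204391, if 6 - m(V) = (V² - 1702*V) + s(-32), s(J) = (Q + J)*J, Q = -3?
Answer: -632536331659/6665574221144 ≈ -0.094896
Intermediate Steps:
s(J) = J*(-3 + J) (s(J) = (-3 + J)*J = J*(-3 + J))
m(V) = -1114 - V² + 1702*V (m(V) = 6 - ((V² - 1702*V) - 32*(-3 - 32)) = 6 - ((V² - 1702*V) - 32*(-35)) = 6 - ((V² - 1702*V) + 1120) = 6 - (1120 + V² - 1702*V) = 6 + (-1120 - V² + 1702*V) = -1114 - V² + 1702*V)
m(-555)/1585384 + 2925925/4204391 = (-1114 - 1*(-555)² + 1702*(-555))/1585384 + 2925925/4204391 = (-1114 - 1*308025 - 944610)*(1/1585384) + 2925925*(1/4204391) = (-1114 - 308025 - 944610)*(1/1585384) + 2925925/4204391 = -1253749*1/1585384 + 2925925/4204391 = -1253749/1585384 + 2925925/4204391 = -632536331659/6665574221144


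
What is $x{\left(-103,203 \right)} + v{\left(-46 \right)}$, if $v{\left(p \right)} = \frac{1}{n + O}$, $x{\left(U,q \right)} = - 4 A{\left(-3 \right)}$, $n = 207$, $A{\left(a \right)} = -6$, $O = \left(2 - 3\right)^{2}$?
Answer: $\frac{4993}{208} \approx 24.005$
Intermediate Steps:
$O = 1$ ($O = \left(-1\right)^{2} = 1$)
$x{\left(U,q \right)} = 24$ ($x{\left(U,q \right)} = \left(-4\right) \left(-6\right) = 24$)
$v{\left(p \right)} = \frac{1}{208}$ ($v{\left(p \right)} = \frac{1}{207 + 1} = \frac{1}{208}$)
$x{\left(-103,203 \right)} + v{\left(-46 \right)} = 24 + \frac{1}{208} = \frac{4993}{208}$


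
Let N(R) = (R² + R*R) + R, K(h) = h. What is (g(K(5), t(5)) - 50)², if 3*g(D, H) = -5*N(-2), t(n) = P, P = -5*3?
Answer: 3600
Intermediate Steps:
N(R) = R + 2*R² (N(R) = (R² + R²) + R = 2*R² + R = R + 2*R²)
P = -15
t(n) = -15
g(D, H) = -10 (g(D, H) = (-(-10)*(1 + 2*(-2)))/3 = (-(-10)*(1 - 4))/3 = (-(-10)*(-3))/3 = (-5*6)/3 = (⅓)*(-30) = -10)
(g(K(5), t(5)) - 50)² = (-10 - 50)² = (-60)² = 3600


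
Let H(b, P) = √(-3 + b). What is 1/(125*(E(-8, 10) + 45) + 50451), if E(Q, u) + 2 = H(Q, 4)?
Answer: 55826/3116714151 - 125*I*√11/3116714151 ≈ 1.7912e-5 - 1.3302e-7*I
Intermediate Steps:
E(Q, u) = -2 + √(-3 + Q)
1/(125*(E(-8, 10) + 45) + 50451) = 1/(125*((-2 + √(-3 - 8)) + 45) + 50451) = 1/(125*((-2 + √(-11)) + 45) + 50451) = 1/(125*((-2 + I*√11) + 45) + 50451) = 1/(125*(43 + I*√11) + 50451) = 1/((5375 + 125*I*√11) + 50451) = 1/(55826 + 125*I*√11)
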